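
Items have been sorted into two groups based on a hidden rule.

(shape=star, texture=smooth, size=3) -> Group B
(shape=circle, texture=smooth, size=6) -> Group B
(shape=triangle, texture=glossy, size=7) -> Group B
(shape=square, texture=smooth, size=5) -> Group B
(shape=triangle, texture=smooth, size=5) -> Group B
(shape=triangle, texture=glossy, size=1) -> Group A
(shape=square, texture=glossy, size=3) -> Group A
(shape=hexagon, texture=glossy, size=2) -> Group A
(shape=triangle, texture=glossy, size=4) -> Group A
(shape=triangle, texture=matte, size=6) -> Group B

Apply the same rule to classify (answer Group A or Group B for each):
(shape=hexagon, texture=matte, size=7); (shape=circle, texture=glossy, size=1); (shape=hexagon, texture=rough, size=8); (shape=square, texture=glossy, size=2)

'Group A' ⟺ texture is glossy AND size ≤ 4.
(shape=hexagon, texture=matte, size=7) — texture is matte, size = 7, hence Group B.
(shape=circle, texture=glossy, size=1) — texture is glossy, size = 1, hence Group A.
(shape=hexagon, texture=rough, size=8) — texture is rough, size = 8, hence Group B.
(shape=square, texture=glossy, size=2) — texture is glossy, size = 2, hence Group A.

Group B, Group A, Group B, Group A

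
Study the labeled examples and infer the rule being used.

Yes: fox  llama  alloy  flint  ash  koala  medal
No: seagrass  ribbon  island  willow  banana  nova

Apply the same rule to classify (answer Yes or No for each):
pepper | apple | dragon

All 'Yes' examples share one property — odd length — and every 'No' example lacks it.
pepper: length 6, does not fit → No.
apple: length 5, meets the rule → Yes.
dragon: length 6, does not fit → No.

No, Yes, No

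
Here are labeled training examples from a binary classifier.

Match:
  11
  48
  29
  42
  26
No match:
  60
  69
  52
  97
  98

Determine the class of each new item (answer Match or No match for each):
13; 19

Match, Match

The common property of the 'Match' items is: at most 48. No 'No match' item has it.
Match: 13, since 13 ≤ 48. Match: 19, since 19 ≤ 48.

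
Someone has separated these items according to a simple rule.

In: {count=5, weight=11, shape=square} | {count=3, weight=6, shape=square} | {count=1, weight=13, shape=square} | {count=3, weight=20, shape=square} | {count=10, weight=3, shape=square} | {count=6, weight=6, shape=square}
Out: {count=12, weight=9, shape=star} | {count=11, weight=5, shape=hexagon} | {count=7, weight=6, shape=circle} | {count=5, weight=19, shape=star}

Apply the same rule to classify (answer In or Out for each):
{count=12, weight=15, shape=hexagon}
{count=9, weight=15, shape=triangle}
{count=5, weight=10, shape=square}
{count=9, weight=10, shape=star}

Comparing the two groups points to one rule — shape is square.
{count=12, weight=15, shape=hexagon}: Out (shape is hexagon). {count=9, weight=15, shape=triangle}: Out (shape is triangle). {count=5, weight=10, shape=square}: In (shape is square). {count=9, weight=10, shape=star}: Out (shape is star).

Out, Out, In, Out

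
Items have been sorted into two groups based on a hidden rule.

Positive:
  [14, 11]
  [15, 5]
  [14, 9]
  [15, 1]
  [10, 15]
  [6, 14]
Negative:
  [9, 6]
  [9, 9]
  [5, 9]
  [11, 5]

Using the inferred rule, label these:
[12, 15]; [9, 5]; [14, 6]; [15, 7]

The distinguishing property — max ≥ 14 — holds for all the 'Positive' cases and none of the 'Negative' cases.
Positive: [12, 15], since max 15.
Negative: [9, 5], since max 9.
Positive: [14, 6], since max 14.
Positive: [15, 7], since max 15.

Positive, Negative, Positive, Positive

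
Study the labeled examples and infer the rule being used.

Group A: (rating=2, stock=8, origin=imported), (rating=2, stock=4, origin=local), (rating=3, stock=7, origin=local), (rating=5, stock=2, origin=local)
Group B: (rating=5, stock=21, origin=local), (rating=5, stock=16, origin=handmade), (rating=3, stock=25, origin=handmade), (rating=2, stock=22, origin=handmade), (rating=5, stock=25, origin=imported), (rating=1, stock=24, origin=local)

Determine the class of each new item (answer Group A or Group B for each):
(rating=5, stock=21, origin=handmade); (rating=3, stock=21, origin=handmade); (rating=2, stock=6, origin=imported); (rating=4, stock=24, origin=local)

Group B, Group B, Group A, Group B

The common property of the 'Group A' items is: stock ≤ 8. No 'Group B' item has it.
(rating=5, stock=21, origin=handmade): Group B (stock = 21). (rating=3, stock=21, origin=handmade): Group B (stock = 21). (rating=2, stock=6, origin=imported): Group A (stock = 6). (rating=4, stock=24, origin=local): Group B (stock = 24).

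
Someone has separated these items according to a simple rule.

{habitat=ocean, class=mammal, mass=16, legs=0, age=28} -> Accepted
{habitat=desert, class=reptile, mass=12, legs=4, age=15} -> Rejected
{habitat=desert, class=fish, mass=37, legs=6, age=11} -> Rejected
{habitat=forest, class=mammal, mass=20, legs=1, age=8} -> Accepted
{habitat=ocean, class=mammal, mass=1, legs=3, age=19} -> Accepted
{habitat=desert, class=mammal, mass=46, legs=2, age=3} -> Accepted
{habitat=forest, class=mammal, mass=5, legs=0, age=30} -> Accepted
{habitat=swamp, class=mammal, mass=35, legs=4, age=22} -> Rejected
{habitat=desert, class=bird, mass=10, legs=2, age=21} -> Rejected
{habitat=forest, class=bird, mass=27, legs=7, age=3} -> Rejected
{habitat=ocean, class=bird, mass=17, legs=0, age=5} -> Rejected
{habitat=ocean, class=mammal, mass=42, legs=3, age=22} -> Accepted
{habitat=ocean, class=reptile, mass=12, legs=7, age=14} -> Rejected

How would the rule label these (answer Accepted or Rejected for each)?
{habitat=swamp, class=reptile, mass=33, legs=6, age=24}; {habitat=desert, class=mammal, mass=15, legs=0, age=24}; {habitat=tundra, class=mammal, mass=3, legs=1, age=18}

Rejected, Accepted, Accepted

Every 'Accepted' example satisfies: class is mammal AND legs ≤ 3. None of the 'Rejected' examples do.
{habitat=swamp, class=reptile, mass=33, legs=6, age=24} — class is reptile, legs = 6, hence Rejected.
{habitat=desert, class=mammal, mass=15, legs=0, age=24} — class is mammal, legs = 0, hence Accepted.
{habitat=tundra, class=mammal, mass=3, legs=1, age=18} — class is mammal, legs = 1, hence Accepted.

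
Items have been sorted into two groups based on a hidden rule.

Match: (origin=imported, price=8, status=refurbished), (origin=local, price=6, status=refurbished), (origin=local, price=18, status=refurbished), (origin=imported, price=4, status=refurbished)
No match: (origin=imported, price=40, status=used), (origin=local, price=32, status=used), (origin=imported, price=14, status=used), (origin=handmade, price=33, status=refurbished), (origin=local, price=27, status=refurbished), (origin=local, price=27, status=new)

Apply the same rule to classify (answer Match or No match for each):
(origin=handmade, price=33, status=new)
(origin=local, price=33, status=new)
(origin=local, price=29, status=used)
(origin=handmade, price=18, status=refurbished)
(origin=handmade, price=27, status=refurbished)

The simplest hypothesis consistent with all the labels is: status is refurbished AND price ≤ 18.

No match, No match, No match, Match, No match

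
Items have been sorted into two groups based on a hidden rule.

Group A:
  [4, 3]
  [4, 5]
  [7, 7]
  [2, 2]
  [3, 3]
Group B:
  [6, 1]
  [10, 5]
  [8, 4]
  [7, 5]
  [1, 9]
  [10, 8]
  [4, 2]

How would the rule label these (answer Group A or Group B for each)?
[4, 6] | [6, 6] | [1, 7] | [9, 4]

Group B, Group A, Group B, Group B

The pattern is that an item is 'Group A' exactly when: |first − second| ≤ 1.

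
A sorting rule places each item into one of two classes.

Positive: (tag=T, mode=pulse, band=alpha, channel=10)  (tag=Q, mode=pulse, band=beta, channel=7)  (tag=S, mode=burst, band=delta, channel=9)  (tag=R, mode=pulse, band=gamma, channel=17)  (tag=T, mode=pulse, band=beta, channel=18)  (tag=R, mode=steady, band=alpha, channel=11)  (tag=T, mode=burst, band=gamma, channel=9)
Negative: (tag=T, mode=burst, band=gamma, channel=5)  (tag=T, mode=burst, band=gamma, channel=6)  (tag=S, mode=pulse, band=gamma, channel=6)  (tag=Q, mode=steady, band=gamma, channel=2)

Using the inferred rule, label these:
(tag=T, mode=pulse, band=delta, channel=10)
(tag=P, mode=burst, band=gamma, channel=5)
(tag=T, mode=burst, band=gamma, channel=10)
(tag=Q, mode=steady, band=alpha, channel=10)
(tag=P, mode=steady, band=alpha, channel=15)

The common property of the 'Positive' items is: channel ≥ 7. No 'Negative' item has it.

Positive, Negative, Positive, Positive, Positive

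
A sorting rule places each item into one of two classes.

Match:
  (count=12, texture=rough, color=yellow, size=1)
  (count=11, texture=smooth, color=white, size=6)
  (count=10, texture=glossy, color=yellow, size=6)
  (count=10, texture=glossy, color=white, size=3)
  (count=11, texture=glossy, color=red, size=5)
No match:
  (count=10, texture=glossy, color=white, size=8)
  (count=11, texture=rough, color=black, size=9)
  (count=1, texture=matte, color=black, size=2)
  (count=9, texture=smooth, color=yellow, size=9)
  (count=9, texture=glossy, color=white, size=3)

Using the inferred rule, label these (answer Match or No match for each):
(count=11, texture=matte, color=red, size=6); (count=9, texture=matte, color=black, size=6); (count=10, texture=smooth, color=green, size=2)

The distinguishing property — size ≤ 6 AND count ≥ 10 — holds for all the 'Match' cases and none of the 'No match' cases.
Match: (count=11, texture=matte, color=red, size=6), since size = 6, count = 11.
No match: (count=9, texture=matte, color=black, size=6), since size = 6, count = 9.
Match: (count=10, texture=smooth, color=green, size=2), since size = 2, count = 10.

Match, No match, Match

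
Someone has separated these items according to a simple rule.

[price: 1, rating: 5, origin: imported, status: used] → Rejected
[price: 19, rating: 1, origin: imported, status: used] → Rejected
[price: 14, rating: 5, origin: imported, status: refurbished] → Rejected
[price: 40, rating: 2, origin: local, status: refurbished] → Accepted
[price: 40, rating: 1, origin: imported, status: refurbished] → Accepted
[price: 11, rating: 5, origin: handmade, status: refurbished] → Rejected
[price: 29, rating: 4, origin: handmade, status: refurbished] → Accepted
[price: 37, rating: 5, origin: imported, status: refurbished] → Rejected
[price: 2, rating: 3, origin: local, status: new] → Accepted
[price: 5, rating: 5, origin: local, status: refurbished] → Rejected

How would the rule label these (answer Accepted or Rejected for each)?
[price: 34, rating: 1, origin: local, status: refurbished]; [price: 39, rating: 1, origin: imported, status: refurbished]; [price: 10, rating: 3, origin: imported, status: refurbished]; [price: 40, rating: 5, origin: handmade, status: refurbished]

Accepted, Accepted, Accepted, Rejected

The classifier is using: price ≠ 19 AND rating ≤ 4.
[price: 34, rating: 1, origin: local, status: refurbished] → price = 34, rating = 1 → Accepted. [price: 39, rating: 1, origin: imported, status: refurbished] → price = 39, rating = 1 → Accepted. [price: 10, rating: 3, origin: imported, status: refurbished] → price = 10, rating = 3 → Accepted. [price: 40, rating: 5, origin: handmade, status: refurbished] → price = 40, rating = 5 → Rejected.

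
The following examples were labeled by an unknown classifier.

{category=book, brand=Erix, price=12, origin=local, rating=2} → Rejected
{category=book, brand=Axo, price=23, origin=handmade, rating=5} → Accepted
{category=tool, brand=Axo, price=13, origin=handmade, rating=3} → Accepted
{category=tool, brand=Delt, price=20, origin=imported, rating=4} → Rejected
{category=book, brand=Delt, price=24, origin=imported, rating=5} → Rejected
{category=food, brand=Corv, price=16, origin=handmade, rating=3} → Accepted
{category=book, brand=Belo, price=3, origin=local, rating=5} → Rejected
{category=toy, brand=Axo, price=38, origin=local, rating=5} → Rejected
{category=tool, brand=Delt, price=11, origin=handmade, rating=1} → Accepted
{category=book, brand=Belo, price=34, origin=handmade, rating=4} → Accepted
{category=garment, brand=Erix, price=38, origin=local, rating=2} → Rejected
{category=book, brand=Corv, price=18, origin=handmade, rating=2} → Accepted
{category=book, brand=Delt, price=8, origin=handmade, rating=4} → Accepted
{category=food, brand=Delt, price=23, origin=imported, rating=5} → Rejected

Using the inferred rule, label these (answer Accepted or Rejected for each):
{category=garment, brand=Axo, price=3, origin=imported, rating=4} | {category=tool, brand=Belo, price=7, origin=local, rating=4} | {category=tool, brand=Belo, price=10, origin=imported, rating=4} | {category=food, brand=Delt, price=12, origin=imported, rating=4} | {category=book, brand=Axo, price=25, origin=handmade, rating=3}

Rejected, Rejected, Rejected, Rejected, Accepted

Every 'Accepted' example satisfies: origin is handmade. None of the 'Rejected' examples do.
{category=garment, brand=Axo, price=3, origin=imported, rating=4}: origin is imported, doesn't qualify → Rejected. {category=tool, brand=Belo, price=7, origin=local, rating=4}: origin is local, doesn't qualify → Rejected. {category=tool, brand=Belo, price=10, origin=imported, rating=4}: origin is imported, doesn't qualify → Rejected. {category=food, brand=Delt, price=12, origin=imported, rating=4}: origin is imported, doesn't qualify → Rejected. {category=book, brand=Axo, price=25, origin=handmade, rating=3}: origin is handmade, has this property → Accepted.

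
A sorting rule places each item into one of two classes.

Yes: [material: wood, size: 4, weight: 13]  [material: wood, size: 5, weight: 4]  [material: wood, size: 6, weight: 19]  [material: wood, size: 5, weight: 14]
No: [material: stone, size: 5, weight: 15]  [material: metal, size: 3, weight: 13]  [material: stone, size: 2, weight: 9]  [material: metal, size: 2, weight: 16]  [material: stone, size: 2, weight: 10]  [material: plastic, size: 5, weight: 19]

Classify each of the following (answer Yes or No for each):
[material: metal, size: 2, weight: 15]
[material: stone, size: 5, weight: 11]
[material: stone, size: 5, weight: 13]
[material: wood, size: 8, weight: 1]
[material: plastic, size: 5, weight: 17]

No, No, No, Yes, No

'Yes' ⟺ material is wood.
[material: metal, size: 2, weight: 15]: No (material is metal).
[material: stone, size: 5, weight: 11]: No (material is stone).
[material: stone, size: 5, weight: 13]: No (material is stone).
[material: wood, size: 8, weight: 1]: Yes (material is wood).
[material: plastic, size: 5, weight: 17]: No (material is plastic).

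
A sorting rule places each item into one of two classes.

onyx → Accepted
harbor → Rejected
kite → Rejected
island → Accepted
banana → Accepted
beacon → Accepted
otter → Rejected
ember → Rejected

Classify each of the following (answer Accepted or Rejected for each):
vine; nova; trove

The distinguishing property — contains 'n' — holds for all the 'Accepted' cases and none of the 'Rejected' cases.
vine — has 'n', hence Accepted. nova — has 'n', hence Accepted. trove — no 'n', hence Rejected.

Accepted, Accepted, Rejected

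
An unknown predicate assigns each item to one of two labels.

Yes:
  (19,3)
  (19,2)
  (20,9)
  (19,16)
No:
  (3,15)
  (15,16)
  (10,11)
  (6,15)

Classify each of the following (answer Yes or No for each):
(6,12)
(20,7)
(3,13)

No, Yes, No

The common property of the 'Yes' items is: first > second. No 'No' item has it.
(6,12) — 6 < 12, hence No.
(20,7) — 20 > 7, hence Yes.
(3,13) — 3 < 13, hence No.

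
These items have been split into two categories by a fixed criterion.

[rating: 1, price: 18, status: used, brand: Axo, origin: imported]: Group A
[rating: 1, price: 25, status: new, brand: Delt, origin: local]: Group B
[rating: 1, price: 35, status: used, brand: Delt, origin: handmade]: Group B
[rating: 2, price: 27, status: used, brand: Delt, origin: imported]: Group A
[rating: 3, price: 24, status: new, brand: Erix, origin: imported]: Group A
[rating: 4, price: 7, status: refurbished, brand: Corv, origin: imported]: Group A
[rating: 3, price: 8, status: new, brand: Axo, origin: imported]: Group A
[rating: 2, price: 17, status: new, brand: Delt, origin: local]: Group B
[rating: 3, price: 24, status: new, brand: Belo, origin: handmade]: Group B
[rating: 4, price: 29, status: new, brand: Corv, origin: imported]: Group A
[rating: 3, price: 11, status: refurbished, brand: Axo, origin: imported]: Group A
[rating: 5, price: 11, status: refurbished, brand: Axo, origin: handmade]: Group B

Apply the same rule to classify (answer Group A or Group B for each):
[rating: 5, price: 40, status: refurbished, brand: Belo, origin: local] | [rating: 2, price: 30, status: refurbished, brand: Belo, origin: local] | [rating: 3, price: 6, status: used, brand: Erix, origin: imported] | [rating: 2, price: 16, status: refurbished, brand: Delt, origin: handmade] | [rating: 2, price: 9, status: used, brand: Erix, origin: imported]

One predicate separates the groups cleanly: origin is imported.

Group B, Group B, Group A, Group B, Group A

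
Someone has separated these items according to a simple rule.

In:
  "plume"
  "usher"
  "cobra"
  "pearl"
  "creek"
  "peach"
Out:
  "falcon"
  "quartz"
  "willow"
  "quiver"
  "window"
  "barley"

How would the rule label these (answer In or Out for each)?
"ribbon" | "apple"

Out, In

The pattern is that an item is 'In' exactly when: odd length.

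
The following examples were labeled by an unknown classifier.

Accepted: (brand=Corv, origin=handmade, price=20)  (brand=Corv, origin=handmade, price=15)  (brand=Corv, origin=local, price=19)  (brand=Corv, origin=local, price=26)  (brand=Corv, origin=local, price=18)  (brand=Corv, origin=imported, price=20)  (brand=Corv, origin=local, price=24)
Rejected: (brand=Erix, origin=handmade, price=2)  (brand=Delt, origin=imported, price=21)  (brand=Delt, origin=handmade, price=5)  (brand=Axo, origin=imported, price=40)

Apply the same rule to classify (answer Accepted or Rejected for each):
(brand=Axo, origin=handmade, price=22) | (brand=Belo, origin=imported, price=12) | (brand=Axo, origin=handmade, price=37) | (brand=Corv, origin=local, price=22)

Looking at the examples, the only property every 'Accepted' case has and every 'Rejected' case lacks is: brand is Corv.
(brand=Axo, origin=handmade, price=22): brand is Axo — does not fit, so Rejected. (brand=Belo, origin=imported, price=12): brand is Belo — does not fit, so Rejected. (brand=Axo, origin=handmade, price=37): brand is Axo — does not fit, so Rejected. (brand=Corv, origin=local, price=22): brand is Corv — matches, so Accepted.

Rejected, Rejected, Rejected, Accepted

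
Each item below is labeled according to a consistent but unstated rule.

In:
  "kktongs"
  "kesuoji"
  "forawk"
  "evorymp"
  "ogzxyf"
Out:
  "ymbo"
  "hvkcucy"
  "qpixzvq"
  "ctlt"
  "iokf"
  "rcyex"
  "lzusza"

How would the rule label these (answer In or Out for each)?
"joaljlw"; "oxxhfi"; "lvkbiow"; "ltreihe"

In, In, In, Out

The distinguishing property — length ≥ 5 AND contains 'o' — holds for all the 'In' cases and none of the 'Out' cases.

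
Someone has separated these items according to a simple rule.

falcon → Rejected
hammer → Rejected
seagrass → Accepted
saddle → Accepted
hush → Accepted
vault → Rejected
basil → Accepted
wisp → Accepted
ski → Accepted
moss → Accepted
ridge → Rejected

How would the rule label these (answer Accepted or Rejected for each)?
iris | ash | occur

Accepted, Accepted, Rejected

Rule: contains 's'. This holds for each 'Accepted' example and fails for each 'Rejected' one.
iris — has 's', hence Accepted. ash — has 's', hence Accepted. occur — no 's', hence Rejected.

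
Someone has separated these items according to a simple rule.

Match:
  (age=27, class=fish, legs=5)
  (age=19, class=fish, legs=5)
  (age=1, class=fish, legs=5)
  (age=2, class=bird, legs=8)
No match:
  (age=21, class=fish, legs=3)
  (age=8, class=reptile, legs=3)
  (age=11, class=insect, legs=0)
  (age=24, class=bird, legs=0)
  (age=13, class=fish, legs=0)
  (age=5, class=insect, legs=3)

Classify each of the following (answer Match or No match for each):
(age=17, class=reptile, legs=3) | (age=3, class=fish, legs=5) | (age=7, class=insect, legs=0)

No match, Match, No match

Rule: legs ≥ 5. This holds for each 'Match' example and fails for each 'No match' one.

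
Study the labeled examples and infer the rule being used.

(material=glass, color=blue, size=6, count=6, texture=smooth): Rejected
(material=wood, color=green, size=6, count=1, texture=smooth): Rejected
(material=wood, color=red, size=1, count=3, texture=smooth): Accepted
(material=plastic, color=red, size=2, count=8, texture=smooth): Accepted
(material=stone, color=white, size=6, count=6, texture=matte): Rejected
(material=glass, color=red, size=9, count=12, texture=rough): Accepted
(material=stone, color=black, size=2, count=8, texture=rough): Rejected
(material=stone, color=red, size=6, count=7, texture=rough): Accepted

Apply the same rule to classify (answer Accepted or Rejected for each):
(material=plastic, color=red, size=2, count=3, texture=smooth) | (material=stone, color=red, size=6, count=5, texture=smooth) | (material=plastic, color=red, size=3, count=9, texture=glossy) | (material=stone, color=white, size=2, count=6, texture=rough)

Accepted, Accepted, Accepted, Rejected

Comparing the two groups points to one rule — color is red.
(material=plastic, color=red, size=2, count=3, texture=smooth): color is red — matches, so Accepted. (material=stone, color=red, size=6, count=5, texture=smooth): color is red — matches, so Accepted. (material=plastic, color=red, size=3, count=9, texture=glossy): color is red — matches, so Accepted. (material=stone, color=white, size=2, count=6, texture=rough): color is white — fails this test, so Rejected.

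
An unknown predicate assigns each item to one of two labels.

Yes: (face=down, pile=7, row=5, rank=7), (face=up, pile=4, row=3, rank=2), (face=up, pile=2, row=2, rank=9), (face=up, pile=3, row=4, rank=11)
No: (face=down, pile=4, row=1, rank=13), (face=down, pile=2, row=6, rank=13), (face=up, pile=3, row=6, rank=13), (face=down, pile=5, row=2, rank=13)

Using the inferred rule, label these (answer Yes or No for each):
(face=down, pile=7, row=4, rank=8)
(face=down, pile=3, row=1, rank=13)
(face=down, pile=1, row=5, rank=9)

The pattern is that an item is 'Yes' exactly when: rank ≤ 11.
(face=down, pile=7, row=4, rank=8) → rank = 8 → Yes.
(face=down, pile=3, row=1, rank=13) → rank = 13 → No.
(face=down, pile=1, row=5, rank=9) → rank = 9 → Yes.

Yes, No, Yes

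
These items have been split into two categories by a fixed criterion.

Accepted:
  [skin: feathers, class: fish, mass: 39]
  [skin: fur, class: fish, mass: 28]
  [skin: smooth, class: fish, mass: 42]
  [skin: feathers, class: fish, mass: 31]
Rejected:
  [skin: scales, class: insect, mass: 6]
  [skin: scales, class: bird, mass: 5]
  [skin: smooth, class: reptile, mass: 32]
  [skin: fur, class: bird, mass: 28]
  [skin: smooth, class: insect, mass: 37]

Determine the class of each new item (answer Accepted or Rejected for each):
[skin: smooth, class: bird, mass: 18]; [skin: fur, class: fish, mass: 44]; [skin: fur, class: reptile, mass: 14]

Rejected, Accepted, Rejected

The simplest hypothesis consistent with all the labels is: class is fish.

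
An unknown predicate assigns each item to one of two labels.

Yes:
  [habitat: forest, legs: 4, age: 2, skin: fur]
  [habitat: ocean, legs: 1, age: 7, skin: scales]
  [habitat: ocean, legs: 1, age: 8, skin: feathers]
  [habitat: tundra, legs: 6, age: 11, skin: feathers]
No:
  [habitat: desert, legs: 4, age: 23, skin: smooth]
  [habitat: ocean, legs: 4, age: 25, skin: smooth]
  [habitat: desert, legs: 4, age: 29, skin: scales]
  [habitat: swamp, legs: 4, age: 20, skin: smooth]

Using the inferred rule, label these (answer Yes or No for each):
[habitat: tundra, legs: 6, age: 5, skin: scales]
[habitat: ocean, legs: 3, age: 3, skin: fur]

Yes, Yes

A rule that fits every label: age ≤ 11 — true of each 'Yes' example, false of each 'No' one.
[habitat: tundra, legs: 6, age: 5, skin: scales] — age = 5, hence Yes. [habitat: ocean, legs: 3, age: 3, skin: fur] — age = 3, hence Yes.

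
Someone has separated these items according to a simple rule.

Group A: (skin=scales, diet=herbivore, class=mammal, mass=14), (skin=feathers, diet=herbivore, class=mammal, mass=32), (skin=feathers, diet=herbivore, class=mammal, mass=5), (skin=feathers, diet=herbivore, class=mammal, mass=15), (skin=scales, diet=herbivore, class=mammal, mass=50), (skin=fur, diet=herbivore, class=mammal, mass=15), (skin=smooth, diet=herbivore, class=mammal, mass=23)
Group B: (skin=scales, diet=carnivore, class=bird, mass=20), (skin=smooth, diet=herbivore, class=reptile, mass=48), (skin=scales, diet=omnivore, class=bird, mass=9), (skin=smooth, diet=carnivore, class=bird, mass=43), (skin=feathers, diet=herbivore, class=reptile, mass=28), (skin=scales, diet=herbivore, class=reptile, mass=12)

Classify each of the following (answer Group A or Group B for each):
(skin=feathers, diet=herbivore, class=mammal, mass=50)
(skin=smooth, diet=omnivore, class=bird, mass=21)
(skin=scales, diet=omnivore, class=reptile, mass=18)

Group A, Group B, Group B

One predicate separates the groups cleanly: class is mammal.
(skin=feathers, diet=herbivore, class=mammal, mass=50) → class is mammal → Group A. (skin=smooth, diet=omnivore, class=bird, mass=21) → class is bird → Group B. (skin=scales, diet=omnivore, class=reptile, mass=18) → class is reptile → Group B.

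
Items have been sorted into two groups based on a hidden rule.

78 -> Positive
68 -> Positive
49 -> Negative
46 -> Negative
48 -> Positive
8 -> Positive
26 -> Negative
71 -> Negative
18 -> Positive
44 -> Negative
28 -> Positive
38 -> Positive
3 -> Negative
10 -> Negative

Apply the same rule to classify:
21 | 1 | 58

Negative, Negative, Positive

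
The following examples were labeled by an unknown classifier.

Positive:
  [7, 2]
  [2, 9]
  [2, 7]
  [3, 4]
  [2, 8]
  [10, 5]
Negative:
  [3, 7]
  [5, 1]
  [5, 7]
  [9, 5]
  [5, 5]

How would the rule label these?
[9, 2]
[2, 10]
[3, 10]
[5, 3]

Checking candidate rules against both groups, what survives is: product is even.

Positive, Positive, Positive, Negative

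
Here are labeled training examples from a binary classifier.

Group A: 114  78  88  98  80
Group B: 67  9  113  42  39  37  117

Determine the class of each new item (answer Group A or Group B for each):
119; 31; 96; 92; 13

One predicate separates the groups cleanly: even AND at least 67.

Group B, Group B, Group A, Group A, Group B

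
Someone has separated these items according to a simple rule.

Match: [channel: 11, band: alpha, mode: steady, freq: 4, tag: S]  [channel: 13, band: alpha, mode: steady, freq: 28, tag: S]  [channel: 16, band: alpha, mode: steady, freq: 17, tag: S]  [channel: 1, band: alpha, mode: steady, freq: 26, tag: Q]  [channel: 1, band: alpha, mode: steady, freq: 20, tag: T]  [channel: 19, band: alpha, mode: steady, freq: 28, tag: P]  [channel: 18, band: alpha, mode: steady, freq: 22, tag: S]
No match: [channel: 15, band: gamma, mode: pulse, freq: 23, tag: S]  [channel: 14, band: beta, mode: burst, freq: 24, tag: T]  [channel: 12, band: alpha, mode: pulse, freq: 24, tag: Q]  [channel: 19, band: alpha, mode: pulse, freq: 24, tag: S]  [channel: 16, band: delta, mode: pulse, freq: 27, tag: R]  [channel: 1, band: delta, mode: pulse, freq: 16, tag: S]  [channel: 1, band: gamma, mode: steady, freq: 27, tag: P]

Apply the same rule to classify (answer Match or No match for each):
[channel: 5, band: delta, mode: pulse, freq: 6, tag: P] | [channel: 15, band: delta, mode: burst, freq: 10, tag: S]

No match, No match

Rule: mode is steady AND band is alpha. This holds for each 'Match' example and fails for each 'No match' one.
[channel: 5, band: delta, mode: pulse, freq: 6, tag: P]: mode is pulse, band is delta, doesn't match → No match.
[channel: 15, band: delta, mode: burst, freq: 10, tag: S]: mode is burst, band is delta, doesn't match → No match.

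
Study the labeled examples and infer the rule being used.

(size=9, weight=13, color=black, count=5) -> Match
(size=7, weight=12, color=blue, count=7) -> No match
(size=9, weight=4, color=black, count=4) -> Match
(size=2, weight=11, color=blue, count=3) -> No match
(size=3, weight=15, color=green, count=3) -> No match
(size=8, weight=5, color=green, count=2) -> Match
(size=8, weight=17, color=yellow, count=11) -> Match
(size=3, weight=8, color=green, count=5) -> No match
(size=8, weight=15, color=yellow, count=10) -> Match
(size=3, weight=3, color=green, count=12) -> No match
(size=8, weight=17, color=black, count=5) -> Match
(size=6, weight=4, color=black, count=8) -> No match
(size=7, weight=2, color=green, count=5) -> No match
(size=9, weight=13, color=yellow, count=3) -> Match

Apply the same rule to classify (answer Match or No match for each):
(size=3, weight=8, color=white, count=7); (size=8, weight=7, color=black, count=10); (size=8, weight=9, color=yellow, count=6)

No match, Match, Match

The rule appears to be: size ≥ 8.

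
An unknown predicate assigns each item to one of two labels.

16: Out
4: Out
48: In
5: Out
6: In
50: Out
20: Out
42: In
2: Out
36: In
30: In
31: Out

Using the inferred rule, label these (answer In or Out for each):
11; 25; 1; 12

Out, Out, Out, In

The rule appears to be: multiple of 3.
11: 11 = 3·3 + 2, doesn't qualify → Out.
25: 25 = 3·8 + 1, doesn't qualify → Out.
1: 1 = 3·0 + 1, doesn't qualify → Out.
12: 12 = 3·4, matches → In.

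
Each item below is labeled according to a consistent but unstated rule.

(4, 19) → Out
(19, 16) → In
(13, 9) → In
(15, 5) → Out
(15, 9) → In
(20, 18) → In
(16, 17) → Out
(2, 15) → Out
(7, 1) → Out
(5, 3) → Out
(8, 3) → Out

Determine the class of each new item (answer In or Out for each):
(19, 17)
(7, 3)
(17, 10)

In, Out, In

'In' ⟺ first > second AND sum ≥ 22.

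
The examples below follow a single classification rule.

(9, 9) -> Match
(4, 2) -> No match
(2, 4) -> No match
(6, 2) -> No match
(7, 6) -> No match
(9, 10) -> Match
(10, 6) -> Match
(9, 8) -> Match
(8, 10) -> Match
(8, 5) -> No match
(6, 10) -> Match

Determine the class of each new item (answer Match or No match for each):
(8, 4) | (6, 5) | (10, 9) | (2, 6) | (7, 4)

A rule that fits every label: sum ≥ 16 — true of each 'Match' example, false of each 'No match' one.
(8, 4) → 8+4 = 12 → No match. (6, 5) → 6+5 = 11 → No match. (10, 9) → 10+9 = 19 → Match. (2, 6) → 2+6 = 8 → No match. (7, 4) → 7+4 = 11 → No match.

No match, No match, Match, No match, No match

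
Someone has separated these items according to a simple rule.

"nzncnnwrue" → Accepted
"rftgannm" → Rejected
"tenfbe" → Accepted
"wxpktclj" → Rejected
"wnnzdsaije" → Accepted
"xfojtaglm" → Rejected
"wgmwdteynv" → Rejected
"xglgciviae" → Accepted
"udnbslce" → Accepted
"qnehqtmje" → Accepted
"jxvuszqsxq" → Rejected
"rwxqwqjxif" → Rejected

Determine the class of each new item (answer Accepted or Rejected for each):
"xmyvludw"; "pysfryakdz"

'Accepted' ⟺ ends with 'e'.
"xmyvludw" → ends with 'w' → Rejected.
"pysfryakdz" → ends with 'z' → Rejected.

Rejected, Rejected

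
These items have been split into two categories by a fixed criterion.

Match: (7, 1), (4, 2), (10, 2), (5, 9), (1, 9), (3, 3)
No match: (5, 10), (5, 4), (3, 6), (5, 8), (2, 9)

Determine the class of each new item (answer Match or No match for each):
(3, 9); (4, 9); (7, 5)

The common property of the 'Match' items is: sum is even. No 'No match' item has it.

Match, No match, Match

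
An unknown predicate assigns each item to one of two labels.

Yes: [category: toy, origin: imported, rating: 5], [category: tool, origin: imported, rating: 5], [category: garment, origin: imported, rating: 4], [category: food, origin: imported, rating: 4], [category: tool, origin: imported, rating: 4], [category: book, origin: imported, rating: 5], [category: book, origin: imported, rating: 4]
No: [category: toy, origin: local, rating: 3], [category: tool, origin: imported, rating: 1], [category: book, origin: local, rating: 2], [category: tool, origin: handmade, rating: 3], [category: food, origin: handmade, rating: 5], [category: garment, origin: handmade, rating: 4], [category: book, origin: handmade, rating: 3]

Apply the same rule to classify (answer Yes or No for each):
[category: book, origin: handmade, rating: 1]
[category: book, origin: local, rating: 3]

The common property of the 'Yes' items is: origin is imported AND rating ≥ 2. No 'No' item has it.
[category: book, origin: handmade, rating: 1]: origin is handmade, rating = 1 — fails this test, so No. [category: book, origin: local, rating: 3]: origin is local, rating = 3 — fails this test, so No.

No, No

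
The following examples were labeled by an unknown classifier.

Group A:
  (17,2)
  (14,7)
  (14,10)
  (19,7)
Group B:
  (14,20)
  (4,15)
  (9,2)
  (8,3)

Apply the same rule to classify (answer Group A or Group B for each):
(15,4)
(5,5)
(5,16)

A rule that fits every label: first > second AND sum ≥ 19 — true of each 'Group A' example, false of each 'Group B' one.
(15,4): 15 > 4, 15+4 = 19, satisfies this → Group A. (5,5): 5 = 5, 5+5 = 10, does not fit → Group B. (5,16): 5 < 16, 5+16 = 21, does not fit → Group B.

Group A, Group B, Group B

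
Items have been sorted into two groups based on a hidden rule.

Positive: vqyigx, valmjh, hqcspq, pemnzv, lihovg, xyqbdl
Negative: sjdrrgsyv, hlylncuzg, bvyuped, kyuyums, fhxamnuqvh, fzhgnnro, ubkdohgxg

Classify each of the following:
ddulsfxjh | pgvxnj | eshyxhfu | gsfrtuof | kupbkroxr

Negative, Positive, Negative, Negative, Negative

The rule appears to be: length 6.
Negative: ddulsfxjh, since length 9.
Positive: pgvxnj, since length 6.
Negative: eshyxhfu, since length 8.
Negative: gsfrtuof, since length 8.
Negative: kupbkroxr, since length 9.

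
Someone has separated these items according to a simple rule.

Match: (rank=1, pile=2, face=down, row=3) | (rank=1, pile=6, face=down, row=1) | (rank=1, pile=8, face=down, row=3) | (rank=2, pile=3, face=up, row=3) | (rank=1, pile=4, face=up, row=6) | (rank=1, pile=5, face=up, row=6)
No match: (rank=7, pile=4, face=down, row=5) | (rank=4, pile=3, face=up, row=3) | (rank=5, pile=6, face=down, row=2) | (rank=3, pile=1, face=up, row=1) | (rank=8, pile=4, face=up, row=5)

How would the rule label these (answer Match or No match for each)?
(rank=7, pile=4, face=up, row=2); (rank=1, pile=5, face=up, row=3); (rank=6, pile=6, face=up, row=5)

No match, Match, No match

One predicate separates the groups cleanly: rank ≤ 2.
No match: (rank=7, pile=4, face=up, row=2), since rank = 7. Match: (rank=1, pile=5, face=up, row=3), since rank = 1. No match: (rank=6, pile=6, face=up, row=5), since rank = 6.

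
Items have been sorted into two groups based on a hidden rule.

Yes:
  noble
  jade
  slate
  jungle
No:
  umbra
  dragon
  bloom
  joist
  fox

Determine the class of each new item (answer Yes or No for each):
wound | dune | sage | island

Rule: contains 'e'. This holds for each 'Yes' example and fails for each 'No' one.
wound: no 'e' — does not fit, so No. dune: has 'e' — matches, so Yes. sage: has 'e' — matches, so Yes. island: no 'e' — does not fit, so No.

No, Yes, Yes, No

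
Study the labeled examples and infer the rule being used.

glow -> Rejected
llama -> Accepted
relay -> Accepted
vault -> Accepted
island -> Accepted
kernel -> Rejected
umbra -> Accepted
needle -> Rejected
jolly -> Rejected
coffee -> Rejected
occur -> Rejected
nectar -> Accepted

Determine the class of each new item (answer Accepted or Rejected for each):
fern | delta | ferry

Checking candidate rules against both groups, what survives is: contains 'a'.
fern: Rejected (no 'a').
delta: Accepted (has 'a').
ferry: Rejected (no 'a').

Rejected, Accepted, Rejected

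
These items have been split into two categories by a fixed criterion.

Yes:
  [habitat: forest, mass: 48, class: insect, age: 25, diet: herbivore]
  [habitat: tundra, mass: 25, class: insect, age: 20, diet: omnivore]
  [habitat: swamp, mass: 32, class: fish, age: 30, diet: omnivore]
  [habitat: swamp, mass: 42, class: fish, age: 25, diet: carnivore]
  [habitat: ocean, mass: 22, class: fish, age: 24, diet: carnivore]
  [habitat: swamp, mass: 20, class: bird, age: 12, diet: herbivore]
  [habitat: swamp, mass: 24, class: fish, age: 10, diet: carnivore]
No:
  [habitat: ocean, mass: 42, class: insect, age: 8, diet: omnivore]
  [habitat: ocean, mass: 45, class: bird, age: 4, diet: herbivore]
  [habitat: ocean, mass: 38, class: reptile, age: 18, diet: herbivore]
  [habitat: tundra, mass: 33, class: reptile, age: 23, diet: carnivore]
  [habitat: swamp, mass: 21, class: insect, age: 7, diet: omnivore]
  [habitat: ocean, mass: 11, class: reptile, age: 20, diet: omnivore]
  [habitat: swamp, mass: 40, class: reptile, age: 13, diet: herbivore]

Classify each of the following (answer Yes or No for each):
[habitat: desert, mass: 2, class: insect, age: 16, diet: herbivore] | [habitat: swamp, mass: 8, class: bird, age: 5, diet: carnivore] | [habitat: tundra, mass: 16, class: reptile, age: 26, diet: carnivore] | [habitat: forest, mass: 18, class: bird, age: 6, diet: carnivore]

Yes, No, No, No

Rule: class is not reptile AND age ≥ 10. This holds for each 'Yes' example and fails for each 'No' one.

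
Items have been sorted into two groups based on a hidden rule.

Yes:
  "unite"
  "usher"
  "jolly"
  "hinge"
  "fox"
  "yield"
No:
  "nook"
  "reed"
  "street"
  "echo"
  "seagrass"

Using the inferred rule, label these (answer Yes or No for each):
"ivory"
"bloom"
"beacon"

Yes, Yes, No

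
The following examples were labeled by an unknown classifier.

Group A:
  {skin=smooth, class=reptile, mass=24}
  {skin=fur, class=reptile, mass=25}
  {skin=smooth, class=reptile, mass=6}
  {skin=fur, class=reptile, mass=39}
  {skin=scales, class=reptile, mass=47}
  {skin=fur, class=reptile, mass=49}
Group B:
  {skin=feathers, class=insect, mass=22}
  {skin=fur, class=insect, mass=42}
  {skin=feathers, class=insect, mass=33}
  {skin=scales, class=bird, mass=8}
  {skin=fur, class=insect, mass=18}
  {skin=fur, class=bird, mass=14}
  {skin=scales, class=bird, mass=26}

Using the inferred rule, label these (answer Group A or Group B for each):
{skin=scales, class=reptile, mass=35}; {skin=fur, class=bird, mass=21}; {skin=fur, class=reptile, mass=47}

Group A, Group B, Group A

One predicate separates the groups cleanly: class is reptile.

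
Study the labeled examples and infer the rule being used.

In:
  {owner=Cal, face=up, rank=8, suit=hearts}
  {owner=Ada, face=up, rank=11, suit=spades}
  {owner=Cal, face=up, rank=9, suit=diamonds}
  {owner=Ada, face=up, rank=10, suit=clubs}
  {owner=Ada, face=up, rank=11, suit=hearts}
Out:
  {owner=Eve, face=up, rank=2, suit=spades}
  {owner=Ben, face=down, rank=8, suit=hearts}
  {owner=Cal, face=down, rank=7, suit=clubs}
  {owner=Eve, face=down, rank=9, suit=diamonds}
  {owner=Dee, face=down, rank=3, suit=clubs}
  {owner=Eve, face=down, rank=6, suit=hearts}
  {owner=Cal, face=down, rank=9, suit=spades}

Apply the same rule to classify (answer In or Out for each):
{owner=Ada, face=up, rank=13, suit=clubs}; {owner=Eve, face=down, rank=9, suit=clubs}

In, Out

The rule appears to be: face is up AND rank ≥ 3.
In: {owner=Ada, face=up, rank=13, suit=clubs}, since face is up, rank = 13.
Out: {owner=Eve, face=down, rank=9, suit=clubs}, since face is down, rank = 9.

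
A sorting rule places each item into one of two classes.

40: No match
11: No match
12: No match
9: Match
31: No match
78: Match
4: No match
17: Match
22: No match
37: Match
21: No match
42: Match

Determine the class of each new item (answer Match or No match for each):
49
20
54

The simplest hypothesis consistent with all the labels is: digit sum ≥ 5.
49 → digit sum 4+9 = 13 → Match.
20 → digit sum 2+0 = 2 → No match.
54 → digit sum 5+4 = 9 → Match.

Match, No match, Match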